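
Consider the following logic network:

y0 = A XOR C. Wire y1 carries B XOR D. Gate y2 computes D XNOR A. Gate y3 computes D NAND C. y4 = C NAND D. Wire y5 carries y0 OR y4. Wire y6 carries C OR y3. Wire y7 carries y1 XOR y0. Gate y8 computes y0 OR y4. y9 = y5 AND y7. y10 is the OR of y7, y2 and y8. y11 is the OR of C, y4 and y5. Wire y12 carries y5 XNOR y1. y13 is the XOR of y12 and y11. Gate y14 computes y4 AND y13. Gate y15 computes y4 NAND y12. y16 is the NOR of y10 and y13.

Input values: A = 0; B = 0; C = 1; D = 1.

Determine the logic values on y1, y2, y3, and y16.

y1 = 1; y2 = 0; y3 = 0; y16 = 0

y0 = A XOR C = 0 XOR 1 = 1
y1 = B XOR D = 0 XOR 1 = 1
y2 = D XNOR A = 1 XNOR 0 = 0
y3 = D NAND C = 1 NAND 1 = 0
y4 = C NAND D = 1 NAND 1 = 0
y5 = y0 OR y4 = 1 OR 0 = 1
y7 = y1 XOR y0 = 1 XOR 1 = 0
y8 = y0 OR y4 = 1 OR 0 = 1
y10 = y7 OR y2 OR y8 = 0 OR 0 OR 1 = 1
y11 = C OR y4 OR y5 = 1 OR 0 OR 1 = 1
y12 = y5 XNOR y1 = 1 XNOR 1 = 1
y13 = y12 XOR y11 = 1 XOR 1 = 0
y16 = y10 NOR y13 = 1 NOR 0 = 0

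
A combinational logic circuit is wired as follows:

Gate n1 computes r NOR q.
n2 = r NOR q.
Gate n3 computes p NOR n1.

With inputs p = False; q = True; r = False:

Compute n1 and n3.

n1 = False, n3 = True

n1 = r NOR q = False NOR True = False
n3 = p NOR n1 = False NOR False = True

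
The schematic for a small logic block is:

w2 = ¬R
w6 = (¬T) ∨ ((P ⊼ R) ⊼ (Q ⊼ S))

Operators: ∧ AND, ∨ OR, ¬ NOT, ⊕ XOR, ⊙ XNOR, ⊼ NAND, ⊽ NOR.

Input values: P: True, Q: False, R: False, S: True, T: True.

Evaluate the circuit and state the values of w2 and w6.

w2 = True, w6 = False

w2 = ¬False = True
w6 = (¬True) ∨ ((True ⊼ False) ⊼ (False ⊼ True)) = False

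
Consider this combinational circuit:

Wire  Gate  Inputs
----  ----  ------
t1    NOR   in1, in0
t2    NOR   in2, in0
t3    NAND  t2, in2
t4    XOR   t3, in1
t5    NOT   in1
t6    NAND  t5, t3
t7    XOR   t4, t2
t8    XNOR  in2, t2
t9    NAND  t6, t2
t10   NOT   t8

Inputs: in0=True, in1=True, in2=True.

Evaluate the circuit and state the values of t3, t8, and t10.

t3 = True, t8 = False, t10 = True

t2 = in2 NOR in0 = True NOR True = False
t3 = t2 NAND in2 = False NAND True = True
t8 = in2 XNOR t2 = True XNOR False = False
t10 = NOT t8 = NOT False = True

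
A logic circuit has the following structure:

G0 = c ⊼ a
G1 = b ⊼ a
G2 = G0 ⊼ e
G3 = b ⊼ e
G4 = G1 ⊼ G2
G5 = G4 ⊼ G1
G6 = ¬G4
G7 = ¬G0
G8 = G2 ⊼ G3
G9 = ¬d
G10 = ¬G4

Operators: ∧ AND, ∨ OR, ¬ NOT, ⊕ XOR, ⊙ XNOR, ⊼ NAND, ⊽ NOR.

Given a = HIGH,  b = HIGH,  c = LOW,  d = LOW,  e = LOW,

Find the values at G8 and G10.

G8 = LOW; G10 = LOW

G0 = c NAND a = LOW NAND HIGH = HIGH
G1 = b NAND a = HIGH NAND HIGH = LOW
G2 = G0 NAND e = HIGH NAND LOW = HIGH
G3 = b NAND e = HIGH NAND LOW = HIGH
G4 = G1 NAND G2 = LOW NAND HIGH = HIGH
G8 = G2 NAND G3 = HIGH NAND HIGH = LOW
G10 = NOT G4 = NOT HIGH = LOW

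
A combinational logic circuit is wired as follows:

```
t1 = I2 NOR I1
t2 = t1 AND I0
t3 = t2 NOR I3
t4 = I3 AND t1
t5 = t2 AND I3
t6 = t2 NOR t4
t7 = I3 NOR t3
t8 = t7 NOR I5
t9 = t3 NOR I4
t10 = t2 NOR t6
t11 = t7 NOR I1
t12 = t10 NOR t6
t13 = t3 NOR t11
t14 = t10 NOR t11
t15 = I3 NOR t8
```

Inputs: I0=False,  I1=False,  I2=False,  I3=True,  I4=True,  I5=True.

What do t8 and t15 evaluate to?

t8 = False, t15 = False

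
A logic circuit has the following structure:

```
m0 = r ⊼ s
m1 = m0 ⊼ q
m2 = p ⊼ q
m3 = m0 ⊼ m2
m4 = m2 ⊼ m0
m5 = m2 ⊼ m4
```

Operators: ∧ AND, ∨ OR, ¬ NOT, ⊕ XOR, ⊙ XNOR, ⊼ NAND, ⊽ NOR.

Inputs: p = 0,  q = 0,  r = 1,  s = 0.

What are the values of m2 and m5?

m2 = 1, m5 = 1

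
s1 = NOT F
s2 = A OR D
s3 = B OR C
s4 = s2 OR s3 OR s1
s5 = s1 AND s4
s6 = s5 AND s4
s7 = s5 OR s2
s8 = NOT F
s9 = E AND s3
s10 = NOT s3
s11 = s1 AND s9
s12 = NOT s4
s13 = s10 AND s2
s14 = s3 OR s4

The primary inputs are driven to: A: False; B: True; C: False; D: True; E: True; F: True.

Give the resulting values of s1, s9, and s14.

s1 = NOT F = NOT True = False
s2 = A OR D = False OR True = True
s3 = B OR C = True OR False = True
s4 = s2 OR s3 OR s1 = True OR True OR False = True
s9 = E AND s3 = True AND True = True
s14 = s3 OR s4 = True OR True = True

s1 = False, s9 = True, s14 = True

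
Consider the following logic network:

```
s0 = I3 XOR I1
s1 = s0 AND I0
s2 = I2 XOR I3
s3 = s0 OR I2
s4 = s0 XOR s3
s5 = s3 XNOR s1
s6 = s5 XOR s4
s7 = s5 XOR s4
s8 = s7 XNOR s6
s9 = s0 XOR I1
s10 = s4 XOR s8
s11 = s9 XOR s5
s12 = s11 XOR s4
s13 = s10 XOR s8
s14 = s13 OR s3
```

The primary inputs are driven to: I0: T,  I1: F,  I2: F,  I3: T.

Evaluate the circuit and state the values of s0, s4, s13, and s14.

s0 = I3 XOR I1 = T XOR F = T
s1 = s0 AND I0 = T AND T = T
s3 = s0 OR I2 = T OR F = T
s4 = s0 XOR s3 = T XOR T = F
s5 = s3 XNOR s1 = T XNOR T = T
s6 = s5 XOR s4 = T XOR F = T
s7 = s5 XOR s4 = T XOR F = T
s8 = s7 XNOR s6 = T XNOR T = T
s10 = s4 XOR s8 = F XOR T = T
s13 = s10 XOR s8 = T XOR T = F
s14 = s13 OR s3 = F OR T = T

s0 = T, s4 = F, s13 = F, s14 = T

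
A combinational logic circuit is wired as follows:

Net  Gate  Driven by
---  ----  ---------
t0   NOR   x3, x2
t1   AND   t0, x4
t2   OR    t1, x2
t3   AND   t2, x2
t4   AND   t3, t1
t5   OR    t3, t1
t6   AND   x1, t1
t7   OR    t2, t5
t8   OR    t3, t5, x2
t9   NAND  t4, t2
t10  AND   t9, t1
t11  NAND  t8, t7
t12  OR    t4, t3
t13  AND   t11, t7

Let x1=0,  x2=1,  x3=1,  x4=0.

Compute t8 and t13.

t8 = 1, t13 = 0

t0 = x3 NOR x2 = 1 NOR 1 = 0
t1 = t0 AND x4 = 0 AND 0 = 0
t2 = t1 OR x2 = 0 OR 1 = 1
t3 = t2 AND x2 = 1 AND 1 = 1
t5 = t3 OR t1 = 1 OR 0 = 1
t7 = t2 OR t5 = 1 OR 1 = 1
t8 = t3 OR t5 OR x2 = 1 OR 1 OR 1 = 1
t11 = t8 NAND t7 = 1 NAND 1 = 0
t13 = t11 AND t7 = 0 AND 1 = 0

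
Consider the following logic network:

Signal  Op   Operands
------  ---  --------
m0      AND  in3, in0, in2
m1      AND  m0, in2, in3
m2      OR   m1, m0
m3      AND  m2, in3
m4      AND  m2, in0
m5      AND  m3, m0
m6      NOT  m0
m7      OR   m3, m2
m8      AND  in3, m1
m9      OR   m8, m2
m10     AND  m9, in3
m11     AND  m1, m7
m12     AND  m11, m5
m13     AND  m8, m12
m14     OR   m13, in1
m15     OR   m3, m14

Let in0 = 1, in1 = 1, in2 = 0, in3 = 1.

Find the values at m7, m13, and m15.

m7 = 0, m13 = 0, m15 = 1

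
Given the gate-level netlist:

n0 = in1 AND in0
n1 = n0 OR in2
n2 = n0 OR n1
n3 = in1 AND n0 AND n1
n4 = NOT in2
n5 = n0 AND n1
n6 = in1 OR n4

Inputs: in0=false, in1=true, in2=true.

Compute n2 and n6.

n0 = in1 AND in0 = true AND false = false
n1 = n0 OR in2 = false OR true = true
n2 = n0 OR n1 = false OR true = true
n4 = NOT in2 = NOT true = false
n6 = in1 OR n4 = true OR false = true

n2 = true; n6 = true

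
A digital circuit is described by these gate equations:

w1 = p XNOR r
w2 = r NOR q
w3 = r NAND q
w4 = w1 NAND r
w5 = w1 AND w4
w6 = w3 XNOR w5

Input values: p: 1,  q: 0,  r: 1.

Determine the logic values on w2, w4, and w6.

w1 = p XNOR r = 1 XNOR 1 = 1
w2 = r NOR q = 1 NOR 0 = 0
w3 = r NAND q = 1 NAND 0 = 1
w4 = w1 NAND r = 1 NAND 1 = 0
w5 = w1 AND w4 = 1 AND 0 = 0
w6 = w3 XNOR w5 = 1 XNOR 0 = 0

w2 = 0, w4 = 0, w6 = 0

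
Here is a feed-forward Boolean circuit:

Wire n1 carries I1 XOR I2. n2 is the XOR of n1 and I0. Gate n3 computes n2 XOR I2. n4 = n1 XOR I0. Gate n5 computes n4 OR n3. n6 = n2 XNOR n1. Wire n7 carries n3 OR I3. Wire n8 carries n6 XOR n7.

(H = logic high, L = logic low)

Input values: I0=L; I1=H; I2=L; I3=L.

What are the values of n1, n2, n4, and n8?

n1 = I1 XOR I2 = H XOR L = H
n2 = n1 XOR I0 = H XOR L = H
n3 = n2 XOR I2 = H XOR L = H
n4 = n1 XOR I0 = H XOR L = H
n6 = n2 XNOR n1 = H XNOR H = H
n7 = n3 OR I3 = H OR L = H
n8 = n6 XOR n7 = H XOR H = L

n1 = H, n2 = H, n4 = H, n8 = L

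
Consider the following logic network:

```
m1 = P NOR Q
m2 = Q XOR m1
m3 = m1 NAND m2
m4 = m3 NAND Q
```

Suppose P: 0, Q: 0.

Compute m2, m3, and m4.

m2 = 1, m3 = 0, m4 = 1

m1 = P NOR Q = 0 NOR 0 = 1
m2 = Q XOR m1 = 0 XOR 1 = 1
m3 = m1 NAND m2 = 1 NAND 1 = 0
m4 = m3 NAND Q = 0 NAND 0 = 1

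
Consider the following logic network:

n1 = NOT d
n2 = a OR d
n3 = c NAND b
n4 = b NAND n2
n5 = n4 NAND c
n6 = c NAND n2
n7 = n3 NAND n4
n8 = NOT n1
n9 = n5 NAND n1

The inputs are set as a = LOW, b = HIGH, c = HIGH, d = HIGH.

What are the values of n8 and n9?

n8 = HIGH, n9 = HIGH

n1 = NOT d = NOT HIGH = LOW
n2 = a OR d = LOW OR HIGH = HIGH
n4 = b NAND n2 = HIGH NAND HIGH = LOW
n5 = n4 NAND c = LOW NAND HIGH = HIGH
n8 = NOT n1 = NOT LOW = HIGH
n9 = n5 NAND n1 = HIGH NAND LOW = HIGH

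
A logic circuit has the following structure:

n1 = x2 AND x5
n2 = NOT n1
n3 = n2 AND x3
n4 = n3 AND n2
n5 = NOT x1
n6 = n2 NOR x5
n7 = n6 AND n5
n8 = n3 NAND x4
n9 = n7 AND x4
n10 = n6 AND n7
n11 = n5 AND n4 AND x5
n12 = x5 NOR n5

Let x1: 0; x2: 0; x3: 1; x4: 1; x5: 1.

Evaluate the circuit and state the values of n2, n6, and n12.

n2 = 1, n6 = 0, n12 = 0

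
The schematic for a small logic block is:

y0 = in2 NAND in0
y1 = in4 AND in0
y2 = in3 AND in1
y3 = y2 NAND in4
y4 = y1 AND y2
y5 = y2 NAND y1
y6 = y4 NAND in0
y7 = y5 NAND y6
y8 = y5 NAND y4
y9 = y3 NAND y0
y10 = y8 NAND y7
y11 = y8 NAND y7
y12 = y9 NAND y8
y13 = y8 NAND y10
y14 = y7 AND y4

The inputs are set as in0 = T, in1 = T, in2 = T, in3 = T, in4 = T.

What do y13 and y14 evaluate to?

y13 = T  y14 = T

y1 = in4 AND in0 = T AND T = T
y2 = in3 AND in1 = T AND T = T
y4 = y1 AND y2 = T AND T = T
y5 = y2 NAND y1 = T NAND T = F
y6 = y4 NAND in0 = T NAND T = F
y7 = y5 NAND y6 = F NAND F = T
y8 = y5 NAND y4 = F NAND T = T
y10 = y8 NAND y7 = T NAND T = F
y13 = y8 NAND y10 = T NAND F = T
y14 = y7 AND y4 = T AND T = T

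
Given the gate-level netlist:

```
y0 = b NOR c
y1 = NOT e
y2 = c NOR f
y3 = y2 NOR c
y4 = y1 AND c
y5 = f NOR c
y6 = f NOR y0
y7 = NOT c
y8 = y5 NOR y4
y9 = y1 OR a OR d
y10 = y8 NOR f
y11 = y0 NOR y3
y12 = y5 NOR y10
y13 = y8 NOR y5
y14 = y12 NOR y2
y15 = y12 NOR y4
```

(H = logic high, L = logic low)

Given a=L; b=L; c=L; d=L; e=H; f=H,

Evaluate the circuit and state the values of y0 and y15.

y0 = H  y15 = L

y0 = b NOR c = L NOR L = H
y1 = NOT e = NOT H = L
y4 = y1 AND c = L AND L = L
y5 = f NOR c = H NOR L = L
y8 = y5 NOR y4 = L NOR L = H
y10 = y8 NOR f = H NOR H = L
y12 = y5 NOR y10 = L NOR L = H
y15 = y12 NOR y4 = H NOR L = L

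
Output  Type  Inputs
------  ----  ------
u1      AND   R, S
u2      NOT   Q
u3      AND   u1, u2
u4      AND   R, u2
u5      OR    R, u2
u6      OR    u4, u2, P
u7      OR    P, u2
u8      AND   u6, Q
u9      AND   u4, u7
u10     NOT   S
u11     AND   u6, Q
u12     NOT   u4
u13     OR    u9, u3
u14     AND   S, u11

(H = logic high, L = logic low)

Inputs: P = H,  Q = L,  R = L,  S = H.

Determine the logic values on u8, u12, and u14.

u2 = NOT Q = NOT L = H
u4 = R AND u2 = L AND H = L
u6 = u4 OR u2 OR P = L OR H OR H = H
u8 = u6 AND Q = H AND L = L
u11 = u6 AND Q = H AND L = L
u12 = NOT u4 = NOT L = H
u14 = S AND u11 = H AND L = L

u8 = L; u12 = H; u14 = L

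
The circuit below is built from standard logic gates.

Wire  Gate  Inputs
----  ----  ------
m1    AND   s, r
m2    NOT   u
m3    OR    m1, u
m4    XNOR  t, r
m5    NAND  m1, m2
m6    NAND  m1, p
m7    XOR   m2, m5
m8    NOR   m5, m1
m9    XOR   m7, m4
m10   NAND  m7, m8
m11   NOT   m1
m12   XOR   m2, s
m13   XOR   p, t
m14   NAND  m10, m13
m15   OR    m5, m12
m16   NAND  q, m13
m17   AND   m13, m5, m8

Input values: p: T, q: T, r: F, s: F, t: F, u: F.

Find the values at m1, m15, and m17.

m1 = s AND r = F AND F = F
m2 = NOT u = NOT F = T
m5 = m1 NAND m2 = F NAND T = T
m8 = m5 NOR m1 = T NOR F = F
m12 = m2 XOR s = T XOR F = T
m13 = p XOR t = T XOR F = T
m15 = m5 OR m12 = T OR T = T
m17 = m13 AND m5 AND m8 = T AND T AND F = F

m1 = F, m15 = T, m17 = F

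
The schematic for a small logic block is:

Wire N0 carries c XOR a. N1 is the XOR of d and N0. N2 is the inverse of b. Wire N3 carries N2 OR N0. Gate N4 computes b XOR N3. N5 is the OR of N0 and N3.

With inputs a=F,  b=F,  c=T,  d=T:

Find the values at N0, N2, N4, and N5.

N0 = T, N2 = T, N4 = T, N5 = T

N0 = c XOR a = T XOR F = T
N2 = NOT b = NOT F = T
N3 = N2 OR N0 = T OR T = T
N4 = b XOR N3 = F XOR T = T
N5 = N0 OR N3 = T OR T = T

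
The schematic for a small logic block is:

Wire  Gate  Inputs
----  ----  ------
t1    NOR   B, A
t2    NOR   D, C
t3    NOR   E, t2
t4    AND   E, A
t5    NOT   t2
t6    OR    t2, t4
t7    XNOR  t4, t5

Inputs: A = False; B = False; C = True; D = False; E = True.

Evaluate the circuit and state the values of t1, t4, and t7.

t1 = True, t4 = False, t7 = False

t1 = B NOR A = False NOR False = True
t2 = D NOR C = False NOR True = False
t4 = E AND A = True AND False = False
t5 = NOT t2 = NOT False = True
t7 = t4 XNOR t5 = False XNOR True = False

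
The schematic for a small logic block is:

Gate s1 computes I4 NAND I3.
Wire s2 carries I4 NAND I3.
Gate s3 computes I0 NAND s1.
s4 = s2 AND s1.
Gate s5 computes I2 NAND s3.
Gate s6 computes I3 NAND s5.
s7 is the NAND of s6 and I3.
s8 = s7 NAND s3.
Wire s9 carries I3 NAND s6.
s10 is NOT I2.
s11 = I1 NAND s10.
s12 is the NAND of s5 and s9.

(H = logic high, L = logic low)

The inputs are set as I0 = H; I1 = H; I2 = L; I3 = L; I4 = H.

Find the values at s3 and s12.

s1 = I4 NAND I3 = H NAND L = H
s3 = I0 NAND s1 = H NAND H = L
s5 = I2 NAND s3 = L NAND L = H
s6 = I3 NAND s5 = L NAND H = H
s9 = I3 NAND s6 = L NAND H = H
s12 = s5 NAND s9 = H NAND H = L

s3 = L; s12 = L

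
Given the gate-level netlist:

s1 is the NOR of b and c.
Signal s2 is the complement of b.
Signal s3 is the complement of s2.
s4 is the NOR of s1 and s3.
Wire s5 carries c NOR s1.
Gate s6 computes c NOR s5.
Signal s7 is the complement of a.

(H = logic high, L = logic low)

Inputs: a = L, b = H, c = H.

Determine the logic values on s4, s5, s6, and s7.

s4 = L  s5 = L  s6 = L  s7 = H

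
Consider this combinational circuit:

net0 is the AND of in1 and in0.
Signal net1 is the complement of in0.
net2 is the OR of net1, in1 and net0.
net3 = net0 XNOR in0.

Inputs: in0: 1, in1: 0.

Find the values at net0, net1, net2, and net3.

net0 = 0, net1 = 0, net2 = 0, net3 = 0

net0 = in1 AND in0 = 0 AND 1 = 0
net1 = NOT in0 = NOT 1 = 0
net2 = net1 OR in1 OR net0 = 0 OR 0 OR 0 = 0
net3 = net0 XNOR in0 = 0 XNOR 1 = 0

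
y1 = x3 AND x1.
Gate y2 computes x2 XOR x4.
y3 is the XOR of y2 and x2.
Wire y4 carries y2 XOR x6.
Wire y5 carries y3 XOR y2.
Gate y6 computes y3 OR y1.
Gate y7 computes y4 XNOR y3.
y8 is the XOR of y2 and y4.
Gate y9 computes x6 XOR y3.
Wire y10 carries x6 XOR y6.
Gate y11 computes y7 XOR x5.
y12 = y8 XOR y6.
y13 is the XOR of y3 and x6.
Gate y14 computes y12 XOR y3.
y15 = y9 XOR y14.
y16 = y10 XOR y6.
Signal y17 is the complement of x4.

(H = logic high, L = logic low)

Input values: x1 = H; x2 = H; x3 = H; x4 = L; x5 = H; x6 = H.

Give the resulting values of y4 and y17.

y2 = x2 XOR x4 = H XOR L = H
y4 = y2 XOR x6 = H XOR H = L
y17 = NOT x4 = NOT L = H

y4 = L; y17 = H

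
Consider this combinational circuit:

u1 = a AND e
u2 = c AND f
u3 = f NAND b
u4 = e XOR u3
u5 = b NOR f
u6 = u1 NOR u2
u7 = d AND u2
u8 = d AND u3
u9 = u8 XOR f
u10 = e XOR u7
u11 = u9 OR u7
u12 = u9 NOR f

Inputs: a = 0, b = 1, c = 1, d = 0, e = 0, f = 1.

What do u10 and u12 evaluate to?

u10 = 0, u12 = 0

u2 = c AND f = 1 AND 1 = 1
u3 = f NAND b = 1 NAND 1 = 0
u7 = d AND u2 = 0 AND 1 = 0
u8 = d AND u3 = 0 AND 0 = 0
u9 = u8 XOR f = 0 XOR 1 = 1
u10 = e XOR u7 = 0 XOR 0 = 0
u12 = u9 NOR f = 1 NOR 1 = 0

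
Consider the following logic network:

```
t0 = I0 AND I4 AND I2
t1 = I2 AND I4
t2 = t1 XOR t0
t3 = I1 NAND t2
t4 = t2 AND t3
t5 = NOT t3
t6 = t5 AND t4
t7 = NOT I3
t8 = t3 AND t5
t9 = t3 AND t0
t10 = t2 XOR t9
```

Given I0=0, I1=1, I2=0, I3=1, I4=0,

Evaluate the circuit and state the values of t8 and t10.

t0 = I0 AND I4 AND I2 = 0 AND 0 AND 0 = 0
t1 = I2 AND I4 = 0 AND 0 = 0
t2 = t1 XOR t0 = 0 XOR 0 = 0
t3 = I1 NAND t2 = 1 NAND 0 = 1
t5 = NOT t3 = NOT 1 = 0
t8 = t3 AND t5 = 1 AND 0 = 0
t9 = t3 AND t0 = 1 AND 0 = 0
t10 = t2 XOR t9 = 0 XOR 0 = 0

t8 = 0, t10 = 0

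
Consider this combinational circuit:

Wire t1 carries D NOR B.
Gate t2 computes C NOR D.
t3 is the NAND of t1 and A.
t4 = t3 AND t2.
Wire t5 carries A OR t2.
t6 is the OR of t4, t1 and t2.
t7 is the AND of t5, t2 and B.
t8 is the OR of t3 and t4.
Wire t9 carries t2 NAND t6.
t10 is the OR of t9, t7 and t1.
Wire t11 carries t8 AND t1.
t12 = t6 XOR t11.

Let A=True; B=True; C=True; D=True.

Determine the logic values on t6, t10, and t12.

t6 = False  t10 = True  t12 = False

t1 = D NOR B = True NOR True = False
t2 = C NOR D = True NOR True = False
t3 = t1 NAND A = False NAND True = True
t4 = t3 AND t2 = True AND False = False
t5 = A OR t2 = True OR False = True
t6 = t4 OR t1 OR t2 = False OR False OR False = False
t7 = t5 AND t2 AND B = True AND False AND True = False
t8 = t3 OR t4 = True OR False = True
t9 = t2 NAND t6 = False NAND False = True
t10 = t9 OR t7 OR t1 = True OR False OR False = True
t11 = t8 AND t1 = True AND False = False
t12 = t6 XOR t11 = False XOR False = False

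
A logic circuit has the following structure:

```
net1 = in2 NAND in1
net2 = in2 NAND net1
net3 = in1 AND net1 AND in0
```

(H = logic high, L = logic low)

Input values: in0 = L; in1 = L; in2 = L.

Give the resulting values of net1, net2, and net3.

net1 = in2 NAND in1 = L NAND L = H
net2 = in2 NAND net1 = L NAND H = H
net3 = in1 AND net1 AND in0 = L AND H AND L = L

net1 = H  net2 = H  net3 = L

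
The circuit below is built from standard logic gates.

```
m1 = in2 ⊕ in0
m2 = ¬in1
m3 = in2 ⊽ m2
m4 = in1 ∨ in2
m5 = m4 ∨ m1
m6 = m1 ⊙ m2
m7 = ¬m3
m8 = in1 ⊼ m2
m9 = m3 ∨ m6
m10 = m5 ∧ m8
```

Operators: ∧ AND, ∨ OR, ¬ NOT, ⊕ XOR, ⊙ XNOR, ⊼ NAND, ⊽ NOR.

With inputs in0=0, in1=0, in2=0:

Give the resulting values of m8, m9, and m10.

m8 = 1, m9 = 0, m10 = 0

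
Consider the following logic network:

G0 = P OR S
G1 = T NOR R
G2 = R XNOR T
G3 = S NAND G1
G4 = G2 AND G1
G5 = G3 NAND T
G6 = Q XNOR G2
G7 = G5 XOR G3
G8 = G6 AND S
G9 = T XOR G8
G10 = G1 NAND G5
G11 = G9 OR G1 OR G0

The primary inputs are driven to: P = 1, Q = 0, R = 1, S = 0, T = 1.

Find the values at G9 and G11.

G0 = P OR S = 1 OR 0 = 1
G1 = T NOR R = 1 NOR 1 = 0
G2 = R XNOR T = 1 XNOR 1 = 1
G6 = Q XNOR G2 = 0 XNOR 1 = 0
G8 = G6 AND S = 0 AND 0 = 0
G9 = T XOR G8 = 1 XOR 0 = 1
G11 = G9 OR G1 OR G0 = 1 OR 0 OR 1 = 1

G9 = 1; G11 = 1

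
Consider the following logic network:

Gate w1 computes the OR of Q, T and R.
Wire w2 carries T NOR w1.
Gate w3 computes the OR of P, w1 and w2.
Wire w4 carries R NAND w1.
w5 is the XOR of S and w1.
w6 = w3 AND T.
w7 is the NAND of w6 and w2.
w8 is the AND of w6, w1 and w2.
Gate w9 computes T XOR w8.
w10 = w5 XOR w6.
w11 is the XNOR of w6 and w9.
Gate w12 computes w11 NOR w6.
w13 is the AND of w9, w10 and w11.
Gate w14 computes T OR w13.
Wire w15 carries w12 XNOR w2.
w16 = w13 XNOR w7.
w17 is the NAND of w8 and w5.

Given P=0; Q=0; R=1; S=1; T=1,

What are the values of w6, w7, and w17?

w6 = 1  w7 = 1  w17 = 1

w1 = Q OR T OR R = 0 OR 1 OR 1 = 1
w2 = T NOR w1 = 1 NOR 1 = 0
w3 = P OR w1 OR w2 = 0 OR 1 OR 0 = 1
w5 = S XOR w1 = 1 XOR 1 = 0
w6 = w3 AND T = 1 AND 1 = 1
w7 = w6 NAND w2 = 1 NAND 0 = 1
w8 = w6 AND w1 AND w2 = 1 AND 1 AND 0 = 0
w17 = w8 NAND w5 = 0 NAND 0 = 1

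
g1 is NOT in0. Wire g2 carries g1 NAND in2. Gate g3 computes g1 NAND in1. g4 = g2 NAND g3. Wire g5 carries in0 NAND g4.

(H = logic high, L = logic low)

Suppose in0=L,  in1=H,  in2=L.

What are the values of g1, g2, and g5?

g1 = H  g2 = H  g5 = H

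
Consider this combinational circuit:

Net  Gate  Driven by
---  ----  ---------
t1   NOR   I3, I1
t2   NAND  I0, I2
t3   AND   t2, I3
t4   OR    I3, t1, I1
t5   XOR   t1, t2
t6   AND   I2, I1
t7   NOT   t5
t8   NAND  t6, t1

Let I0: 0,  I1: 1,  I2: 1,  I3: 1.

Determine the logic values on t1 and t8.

t1 = 0; t8 = 1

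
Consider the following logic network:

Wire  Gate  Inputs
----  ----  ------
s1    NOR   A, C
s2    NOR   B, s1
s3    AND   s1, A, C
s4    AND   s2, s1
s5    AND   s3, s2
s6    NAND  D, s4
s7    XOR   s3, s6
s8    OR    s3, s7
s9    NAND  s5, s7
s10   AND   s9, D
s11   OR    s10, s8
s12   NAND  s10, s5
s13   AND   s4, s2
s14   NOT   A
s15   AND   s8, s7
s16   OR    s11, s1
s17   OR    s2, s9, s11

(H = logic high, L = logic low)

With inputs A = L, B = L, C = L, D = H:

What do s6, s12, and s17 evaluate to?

s6 = H; s12 = H; s17 = H

s1 = A NOR C = L NOR L = H
s2 = B NOR s1 = L NOR H = L
s3 = s1 AND A AND C = H AND L AND L = L
s4 = s2 AND s1 = L AND H = L
s5 = s3 AND s2 = L AND L = L
s6 = D NAND s4 = H NAND L = H
s7 = s3 XOR s6 = L XOR H = H
s8 = s3 OR s7 = L OR H = H
s9 = s5 NAND s7 = L NAND H = H
s10 = s9 AND D = H AND H = H
s11 = s10 OR s8 = H OR H = H
s12 = s10 NAND s5 = H NAND L = H
s17 = s2 OR s9 OR s11 = L OR H OR H = H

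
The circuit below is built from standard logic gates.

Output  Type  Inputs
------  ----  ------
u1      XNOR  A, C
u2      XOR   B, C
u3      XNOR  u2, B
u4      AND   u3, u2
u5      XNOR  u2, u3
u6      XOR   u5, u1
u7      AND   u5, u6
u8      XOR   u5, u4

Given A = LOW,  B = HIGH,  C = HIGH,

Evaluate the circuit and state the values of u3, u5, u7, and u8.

u3 = LOW  u5 = HIGH  u7 = HIGH  u8 = HIGH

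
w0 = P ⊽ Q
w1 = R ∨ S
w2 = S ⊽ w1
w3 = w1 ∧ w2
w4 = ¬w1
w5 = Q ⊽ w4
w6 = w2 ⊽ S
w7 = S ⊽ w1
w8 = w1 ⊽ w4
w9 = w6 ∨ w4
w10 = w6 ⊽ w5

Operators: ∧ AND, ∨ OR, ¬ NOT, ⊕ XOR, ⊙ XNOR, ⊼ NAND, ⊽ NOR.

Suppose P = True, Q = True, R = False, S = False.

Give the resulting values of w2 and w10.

w2 = True, w10 = True

w1 = R OR S = False OR False = False
w2 = S NOR w1 = False NOR False = True
w4 = NOT w1 = NOT False = True
w5 = Q NOR w4 = True NOR True = False
w6 = w2 NOR S = True NOR False = False
w10 = w6 NOR w5 = False NOR False = True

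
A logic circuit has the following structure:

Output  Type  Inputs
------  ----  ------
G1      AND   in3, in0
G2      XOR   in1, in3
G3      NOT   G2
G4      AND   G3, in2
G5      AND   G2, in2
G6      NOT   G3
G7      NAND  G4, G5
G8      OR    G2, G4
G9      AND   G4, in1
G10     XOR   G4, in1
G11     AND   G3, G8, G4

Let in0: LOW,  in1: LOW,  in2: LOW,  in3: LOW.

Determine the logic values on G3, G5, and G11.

G2 = in1 XOR in3 = LOW XOR LOW = LOW
G3 = NOT G2 = NOT LOW = HIGH
G4 = G3 AND in2 = HIGH AND LOW = LOW
G5 = G2 AND in2 = LOW AND LOW = LOW
G8 = G2 OR G4 = LOW OR LOW = LOW
G11 = G3 AND G8 AND G4 = HIGH AND LOW AND LOW = LOW

G3 = HIGH, G5 = LOW, G11 = LOW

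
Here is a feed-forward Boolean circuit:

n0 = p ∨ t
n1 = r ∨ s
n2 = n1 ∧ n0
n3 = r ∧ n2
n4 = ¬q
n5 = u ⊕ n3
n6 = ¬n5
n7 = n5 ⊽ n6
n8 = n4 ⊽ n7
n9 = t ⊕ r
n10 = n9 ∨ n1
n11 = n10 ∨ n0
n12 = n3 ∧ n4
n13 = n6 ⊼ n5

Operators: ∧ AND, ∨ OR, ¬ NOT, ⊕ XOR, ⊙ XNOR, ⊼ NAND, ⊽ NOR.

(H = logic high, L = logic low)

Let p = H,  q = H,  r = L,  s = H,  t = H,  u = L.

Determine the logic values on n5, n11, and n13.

n5 = L, n11 = H, n13 = H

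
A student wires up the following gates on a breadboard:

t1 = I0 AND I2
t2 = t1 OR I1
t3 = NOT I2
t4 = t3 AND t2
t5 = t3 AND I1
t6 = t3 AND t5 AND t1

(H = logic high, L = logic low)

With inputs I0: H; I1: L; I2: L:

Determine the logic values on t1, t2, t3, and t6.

t1 = L, t2 = L, t3 = H, t6 = L

t1 = I0 AND I2 = H AND L = L
t2 = t1 OR I1 = L OR L = L
t3 = NOT I2 = NOT L = H
t5 = t3 AND I1 = H AND L = L
t6 = t3 AND t5 AND t1 = H AND L AND L = L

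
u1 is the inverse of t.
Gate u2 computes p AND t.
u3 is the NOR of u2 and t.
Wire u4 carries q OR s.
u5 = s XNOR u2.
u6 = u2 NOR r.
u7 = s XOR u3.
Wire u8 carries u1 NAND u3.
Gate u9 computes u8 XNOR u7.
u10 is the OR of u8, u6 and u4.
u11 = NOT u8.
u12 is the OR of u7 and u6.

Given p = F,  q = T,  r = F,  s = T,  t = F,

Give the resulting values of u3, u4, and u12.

u2 = p AND t = F AND F = F
u3 = u2 NOR t = F NOR F = T
u4 = q OR s = T OR T = T
u6 = u2 NOR r = F NOR F = T
u7 = s XOR u3 = T XOR T = F
u12 = u7 OR u6 = F OR T = T

u3 = T; u4 = T; u12 = T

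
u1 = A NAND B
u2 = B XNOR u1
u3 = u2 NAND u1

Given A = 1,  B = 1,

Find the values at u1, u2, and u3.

u1 = A NAND B = 1 NAND 1 = 0
u2 = B XNOR u1 = 1 XNOR 0 = 0
u3 = u2 NAND u1 = 0 NAND 0 = 1

u1 = 0, u2 = 0, u3 = 1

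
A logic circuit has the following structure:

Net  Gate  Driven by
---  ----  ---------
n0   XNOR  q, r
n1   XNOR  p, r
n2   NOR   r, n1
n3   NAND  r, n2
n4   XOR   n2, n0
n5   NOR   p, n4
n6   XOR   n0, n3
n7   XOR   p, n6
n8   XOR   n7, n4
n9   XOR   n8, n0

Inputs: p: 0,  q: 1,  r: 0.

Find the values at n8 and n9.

n0 = q XNOR r = 1 XNOR 0 = 0
n1 = p XNOR r = 0 XNOR 0 = 1
n2 = r NOR n1 = 0 NOR 1 = 0
n3 = r NAND n2 = 0 NAND 0 = 1
n4 = n2 XOR n0 = 0 XOR 0 = 0
n6 = n0 XOR n3 = 0 XOR 1 = 1
n7 = p XOR n6 = 0 XOR 1 = 1
n8 = n7 XOR n4 = 1 XOR 0 = 1
n9 = n8 XOR n0 = 1 XOR 0 = 1

n8 = 1; n9 = 1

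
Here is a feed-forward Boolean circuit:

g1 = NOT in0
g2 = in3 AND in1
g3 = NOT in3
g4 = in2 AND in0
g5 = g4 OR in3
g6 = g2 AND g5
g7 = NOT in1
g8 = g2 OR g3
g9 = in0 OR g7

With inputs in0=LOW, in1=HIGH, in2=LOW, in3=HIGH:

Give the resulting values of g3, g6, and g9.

g2 = in3 AND in1 = HIGH AND HIGH = HIGH
g3 = NOT in3 = NOT HIGH = LOW
g4 = in2 AND in0 = LOW AND LOW = LOW
g5 = g4 OR in3 = LOW OR HIGH = HIGH
g6 = g2 AND g5 = HIGH AND HIGH = HIGH
g7 = NOT in1 = NOT HIGH = LOW
g9 = in0 OR g7 = LOW OR LOW = LOW

g3 = LOW, g6 = HIGH, g9 = LOW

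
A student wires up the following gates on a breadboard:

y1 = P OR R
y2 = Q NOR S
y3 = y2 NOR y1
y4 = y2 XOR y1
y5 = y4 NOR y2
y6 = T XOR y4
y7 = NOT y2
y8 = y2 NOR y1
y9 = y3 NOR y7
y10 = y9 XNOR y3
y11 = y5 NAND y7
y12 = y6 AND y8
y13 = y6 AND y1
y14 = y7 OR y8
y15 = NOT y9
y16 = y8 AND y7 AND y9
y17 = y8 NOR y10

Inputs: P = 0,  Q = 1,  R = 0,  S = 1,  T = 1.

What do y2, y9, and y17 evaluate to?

y2 = 0, y9 = 0, y17 = 0

y1 = P OR R = 0 OR 0 = 0
y2 = Q NOR S = 1 NOR 1 = 0
y3 = y2 NOR y1 = 0 NOR 0 = 1
y7 = NOT y2 = NOT 0 = 1
y8 = y2 NOR y1 = 0 NOR 0 = 1
y9 = y3 NOR y7 = 1 NOR 1 = 0
y10 = y9 XNOR y3 = 0 XNOR 1 = 0
y17 = y8 NOR y10 = 1 NOR 0 = 0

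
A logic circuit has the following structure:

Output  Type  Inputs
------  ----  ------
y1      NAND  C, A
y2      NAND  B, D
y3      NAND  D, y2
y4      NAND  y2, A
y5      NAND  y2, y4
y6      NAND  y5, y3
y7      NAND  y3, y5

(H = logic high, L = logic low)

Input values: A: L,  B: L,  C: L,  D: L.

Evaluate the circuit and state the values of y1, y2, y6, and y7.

y1 = H; y2 = H; y6 = H; y7 = H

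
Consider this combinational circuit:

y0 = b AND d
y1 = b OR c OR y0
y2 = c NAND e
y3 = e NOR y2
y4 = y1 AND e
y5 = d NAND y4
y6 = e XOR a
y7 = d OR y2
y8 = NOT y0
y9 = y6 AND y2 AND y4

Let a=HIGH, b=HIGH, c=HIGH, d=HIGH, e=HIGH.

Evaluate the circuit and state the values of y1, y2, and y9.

y0 = b AND d = HIGH AND HIGH = HIGH
y1 = b OR c OR y0 = HIGH OR HIGH OR HIGH = HIGH
y2 = c NAND e = HIGH NAND HIGH = LOW
y4 = y1 AND e = HIGH AND HIGH = HIGH
y6 = e XOR a = HIGH XOR HIGH = LOW
y9 = y6 AND y2 AND y4 = LOW AND LOW AND HIGH = LOW

y1 = HIGH; y2 = LOW; y9 = LOW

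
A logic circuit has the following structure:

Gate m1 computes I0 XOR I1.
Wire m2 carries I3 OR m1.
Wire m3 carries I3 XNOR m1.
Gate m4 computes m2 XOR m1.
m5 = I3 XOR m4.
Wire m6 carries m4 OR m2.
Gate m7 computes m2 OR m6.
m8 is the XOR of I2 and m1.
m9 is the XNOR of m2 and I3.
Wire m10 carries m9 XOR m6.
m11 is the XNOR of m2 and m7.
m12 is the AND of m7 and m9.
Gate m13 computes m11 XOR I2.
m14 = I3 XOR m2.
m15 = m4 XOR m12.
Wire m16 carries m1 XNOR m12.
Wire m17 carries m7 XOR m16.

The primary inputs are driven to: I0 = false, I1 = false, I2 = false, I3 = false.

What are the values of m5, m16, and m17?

m1 = I0 XOR I1 = false XOR false = false
m2 = I3 OR m1 = false OR false = false
m4 = m2 XOR m1 = false XOR false = false
m5 = I3 XOR m4 = false XOR false = false
m6 = m4 OR m2 = false OR false = false
m7 = m2 OR m6 = false OR false = false
m9 = m2 XNOR I3 = false XNOR false = true
m12 = m7 AND m9 = false AND true = false
m16 = m1 XNOR m12 = false XNOR false = true
m17 = m7 XOR m16 = false XOR true = true

m5 = false, m16 = true, m17 = true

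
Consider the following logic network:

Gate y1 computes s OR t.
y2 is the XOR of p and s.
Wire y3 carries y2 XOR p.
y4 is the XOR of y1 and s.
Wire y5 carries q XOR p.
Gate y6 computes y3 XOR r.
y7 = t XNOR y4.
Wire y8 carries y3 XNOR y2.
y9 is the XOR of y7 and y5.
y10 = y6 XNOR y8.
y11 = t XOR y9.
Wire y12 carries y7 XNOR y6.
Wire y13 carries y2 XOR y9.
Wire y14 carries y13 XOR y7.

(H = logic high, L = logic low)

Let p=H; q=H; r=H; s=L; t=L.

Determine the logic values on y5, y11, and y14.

y5 = L, y11 = H, y14 = H

y1 = s OR t = L OR L = L
y2 = p XOR s = H XOR L = H
y4 = y1 XOR s = L XOR L = L
y5 = q XOR p = H XOR H = L
y7 = t XNOR y4 = L XNOR L = H
y9 = y7 XOR y5 = H XOR L = H
y11 = t XOR y9 = L XOR H = H
y13 = y2 XOR y9 = H XOR H = L
y14 = y13 XOR y7 = L XOR H = H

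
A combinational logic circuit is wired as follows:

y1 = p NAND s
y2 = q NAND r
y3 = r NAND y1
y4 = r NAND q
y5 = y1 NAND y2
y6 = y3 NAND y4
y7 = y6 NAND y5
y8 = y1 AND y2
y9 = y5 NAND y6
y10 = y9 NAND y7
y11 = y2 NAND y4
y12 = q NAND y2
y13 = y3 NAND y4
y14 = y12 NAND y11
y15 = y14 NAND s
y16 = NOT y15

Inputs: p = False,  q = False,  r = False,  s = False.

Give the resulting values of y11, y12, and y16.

y11 = False, y12 = True, y16 = False

y2 = q NAND r = False NAND False = True
y4 = r NAND q = False NAND False = True
y11 = y2 NAND y4 = True NAND True = False
y12 = q NAND y2 = False NAND True = True
y14 = y12 NAND y11 = True NAND False = True
y15 = y14 NAND s = True NAND False = True
y16 = NOT y15 = NOT True = False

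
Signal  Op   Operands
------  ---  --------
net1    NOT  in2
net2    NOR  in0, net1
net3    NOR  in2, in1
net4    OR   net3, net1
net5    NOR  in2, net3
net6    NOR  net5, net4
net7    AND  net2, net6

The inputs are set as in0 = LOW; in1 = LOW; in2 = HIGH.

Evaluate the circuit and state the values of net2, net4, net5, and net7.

net2 = HIGH, net4 = LOW, net5 = LOW, net7 = HIGH

net1 = NOT in2 = NOT HIGH = LOW
net2 = in0 NOR net1 = LOW NOR LOW = HIGH
net3 = in2 NOR in1 = HIGH NOR LOW = LOW
net4 = net3 OR net1 = LOW OR LOW = LOW
net5 = in2 NOR net3 = HIGH NOR LOW = LOW
net6 = net5 NOR net4 = LOW NOR LOW = HIGH
net7 = net2 AND net6 = HIGH AND HIGH = HIGH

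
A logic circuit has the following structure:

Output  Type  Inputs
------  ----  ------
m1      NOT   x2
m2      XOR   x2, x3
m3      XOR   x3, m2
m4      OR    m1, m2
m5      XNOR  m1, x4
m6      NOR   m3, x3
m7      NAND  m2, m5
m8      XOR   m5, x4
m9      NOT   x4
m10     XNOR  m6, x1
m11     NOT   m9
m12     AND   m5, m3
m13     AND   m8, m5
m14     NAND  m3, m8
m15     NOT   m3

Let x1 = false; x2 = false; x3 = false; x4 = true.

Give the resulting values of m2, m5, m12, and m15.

m2 = false, m5 = true, m12 = false, m15 = true

m1 = NOT x2 = NOT false = true
m2 = x2 XOR x3 = false XOR false = false
m3 = x3 XOR m2 = false XOR false = false
m5 = m1 XNOR x4 = true XNOR true = true
m12 = m5 AND m3 = true AND false = false
m15 = NOT m3 = NOT false = true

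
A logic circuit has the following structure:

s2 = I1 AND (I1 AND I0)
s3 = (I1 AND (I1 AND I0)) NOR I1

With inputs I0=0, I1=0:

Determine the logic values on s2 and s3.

s2 = 0  s3 = 1

s2 = 0 AND (0 AND 0) = 0
s3 = (0 AND (0 AND 0)) NOR 0 = 1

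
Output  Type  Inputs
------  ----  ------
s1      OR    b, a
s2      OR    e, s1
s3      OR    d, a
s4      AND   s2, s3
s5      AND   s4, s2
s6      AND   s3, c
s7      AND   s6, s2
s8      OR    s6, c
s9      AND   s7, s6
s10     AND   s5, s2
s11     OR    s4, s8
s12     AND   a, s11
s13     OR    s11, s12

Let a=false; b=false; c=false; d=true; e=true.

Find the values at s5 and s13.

s5 = true, s13 = true

s1 = b OR a = false OR false = false
s2 = e OR s1 = true OR false = true
s3 = d OR a = true OR false = true
s4 = s2 AND s3 = true AND true = true
s5 = s4 AND s2 = true AND true = true
s6 = s3 AND c = true AND false = false
s8 = s6 OR c = false OR false = false
s11 = s4 OR s8 = true OR false = true
s12 = a AND s11 = false AND true = false
s13 = s11 OR s12 = true OR false = true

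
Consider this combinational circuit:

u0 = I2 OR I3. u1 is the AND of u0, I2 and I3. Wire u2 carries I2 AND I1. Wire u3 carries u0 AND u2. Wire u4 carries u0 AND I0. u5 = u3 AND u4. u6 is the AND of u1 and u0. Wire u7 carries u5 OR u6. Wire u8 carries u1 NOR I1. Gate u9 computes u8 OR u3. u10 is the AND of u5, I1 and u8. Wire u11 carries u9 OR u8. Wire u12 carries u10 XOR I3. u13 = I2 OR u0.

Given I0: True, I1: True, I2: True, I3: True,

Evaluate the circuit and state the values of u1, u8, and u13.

u0 = I2 OR I3 = True OR True = True
u1 = u0 AND I2 AND I3 = True AND True AND True = True
u8 = u1 NOR I1 = True NOR True = False
u13 = I2 OR u0 = True OR True = True

u1 = True  u8 = False  u13 = True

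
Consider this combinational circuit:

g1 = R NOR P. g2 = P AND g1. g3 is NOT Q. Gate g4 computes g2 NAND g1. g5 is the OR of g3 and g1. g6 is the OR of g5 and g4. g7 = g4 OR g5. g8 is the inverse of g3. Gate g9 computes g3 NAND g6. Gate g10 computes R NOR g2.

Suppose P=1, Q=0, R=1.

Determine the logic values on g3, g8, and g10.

g1 = R NOR P = 1 NOR 1 = 0
g2 = P AND g1 = 1 AND 0 = 0
g3 = NOT Q = NOT 0 = 1
g8 = NOT g3 = NOT 1 = 0
g10 = R NOR g2 = 1 NOR 0 = 0

g3 = 1, g8 = 0, g10 = 0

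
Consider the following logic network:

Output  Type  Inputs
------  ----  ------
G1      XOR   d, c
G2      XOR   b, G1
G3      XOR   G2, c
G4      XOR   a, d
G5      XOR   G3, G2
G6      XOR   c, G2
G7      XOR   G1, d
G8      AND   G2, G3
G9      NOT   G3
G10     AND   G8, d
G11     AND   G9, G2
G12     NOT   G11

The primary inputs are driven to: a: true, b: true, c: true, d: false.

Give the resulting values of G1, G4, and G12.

G1 = true, G4 = true, G12 = true

G1 = d XOR c = false XOR true = true
G2 = b XOR G1 = true XOR true = false
G3 = G2 XOR c = false XOR true = true
G4 = a XOR d = true XOR false = true
G9 = NOT G3 = NOT true = false
G11 = G9 AND G2 = false AND false = false
G12 = NOT G11 = NOT false = true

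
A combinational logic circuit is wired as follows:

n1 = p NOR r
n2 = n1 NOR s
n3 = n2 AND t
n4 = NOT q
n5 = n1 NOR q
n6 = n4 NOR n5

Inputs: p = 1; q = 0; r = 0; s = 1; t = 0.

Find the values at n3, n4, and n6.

n3 = 0  n4 = 1  n6 = 0

n1 = p NOR r = 1 NOR 0 = 0
n2 = n1 NOR s = 0 NOR 1 = 0
n3 = n2 AND t = 0 AND 0 = 0
n4 = NOT q = NOT 0 = 1
n5 = n1 NOR q = 0 NOR 0 = 1
n6 = n4 NOR n5 = 1 NOR 1 = 0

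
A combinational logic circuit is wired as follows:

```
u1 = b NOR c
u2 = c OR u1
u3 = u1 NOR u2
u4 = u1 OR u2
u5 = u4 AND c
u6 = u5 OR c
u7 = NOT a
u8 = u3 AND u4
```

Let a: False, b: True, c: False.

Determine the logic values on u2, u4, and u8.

u2 = False; u4 = False; u8 = False

u1 = b NOR c = True NOR False = False
u2 = c OR u1 = False OR False = False
u3 = u1 NOR u2 = False NOR False = True
u4 = u1 OR u2 = False OR False = False
u8 = u3 AND u4 = True AND False = False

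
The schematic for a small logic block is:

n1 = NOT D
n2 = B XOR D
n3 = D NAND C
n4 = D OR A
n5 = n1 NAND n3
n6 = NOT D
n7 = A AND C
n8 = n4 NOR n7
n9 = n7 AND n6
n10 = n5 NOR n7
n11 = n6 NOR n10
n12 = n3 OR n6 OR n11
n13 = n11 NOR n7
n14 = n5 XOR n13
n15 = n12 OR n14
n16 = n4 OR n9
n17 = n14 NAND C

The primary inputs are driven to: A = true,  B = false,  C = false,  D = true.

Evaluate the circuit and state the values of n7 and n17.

n7 = false, n17 = true

n1 = NOT D = NOT true = false
n3 = D NAND C = true NAND false = true
n5 = n1 NAND n3 = false NAND true = true
n6 = NOT D = NOT true = false
n7 = A AND C = true AND false = false
n10 = n5 NOR n7 = true NOR false = false
n11 = n6 NOR n10 = false NOR false = true
n13 = n11 NOR n7 = true NOR false = false
n14 = n5 XOR n13 = true XOR false = true
n17 = n14 NAND C = true NAND false = true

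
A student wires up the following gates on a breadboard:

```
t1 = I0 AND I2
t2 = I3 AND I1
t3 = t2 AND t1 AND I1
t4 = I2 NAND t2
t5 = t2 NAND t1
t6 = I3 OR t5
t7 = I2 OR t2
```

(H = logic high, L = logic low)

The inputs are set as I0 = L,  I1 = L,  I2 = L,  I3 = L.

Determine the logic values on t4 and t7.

t2 = I3 AND I1 = L AND L = L
t4 = I2 NAND t2 = L NAND L = H
t7 = I2 OR t2 = L OR L = L

t4 = H; t7 = L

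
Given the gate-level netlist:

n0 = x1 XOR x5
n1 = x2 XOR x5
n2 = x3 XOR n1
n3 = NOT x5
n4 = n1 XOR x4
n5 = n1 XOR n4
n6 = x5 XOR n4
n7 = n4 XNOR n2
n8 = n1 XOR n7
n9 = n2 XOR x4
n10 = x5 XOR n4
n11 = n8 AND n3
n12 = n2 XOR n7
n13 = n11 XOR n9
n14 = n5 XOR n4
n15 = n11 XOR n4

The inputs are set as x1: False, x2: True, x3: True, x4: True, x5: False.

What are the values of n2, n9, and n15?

n2 = False, n9 = True, n15 = False

n1 = x2 XOR x5 = True XOR False = True
n2 = x3 XOR n1 = True XOR True = False
n3 = NOT x5 = NOT False = True
n4 = n1 XOR x4 = True XOR True = False
n7 = n4 XNOR n2 = False XNOR False = True
n8 = n1 XOR n7 = True XOR True = False
n9 = n2 XOR x4 = False XOR True = True
n11 = n8 AND n3 = False AND True = False
n15 = n11 XOR n4 = False XOR False = False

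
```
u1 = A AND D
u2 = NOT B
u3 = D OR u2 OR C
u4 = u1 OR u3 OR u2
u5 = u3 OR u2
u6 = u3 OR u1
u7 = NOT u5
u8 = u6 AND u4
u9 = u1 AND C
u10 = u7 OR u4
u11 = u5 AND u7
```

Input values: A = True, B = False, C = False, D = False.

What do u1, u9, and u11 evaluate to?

u1 = False  u9 = False  u11 = False

u1 = A AND D = True AND False = False
u2 = NOT B = NOT False = True
u3 = D OR u2 OR C = False OR True OR False = True
u5 = u3 OR u2 = True OR True = True
u7 = NOT u5 = NOT True = False
u9 = u1 AND C = False AND False = False
u11 = u5 AND u7 = True AND False = False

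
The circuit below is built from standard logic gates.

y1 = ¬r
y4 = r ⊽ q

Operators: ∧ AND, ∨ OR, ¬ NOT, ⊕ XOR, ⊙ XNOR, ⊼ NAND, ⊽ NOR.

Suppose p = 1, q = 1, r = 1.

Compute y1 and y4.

y1 = 0, y4 = 0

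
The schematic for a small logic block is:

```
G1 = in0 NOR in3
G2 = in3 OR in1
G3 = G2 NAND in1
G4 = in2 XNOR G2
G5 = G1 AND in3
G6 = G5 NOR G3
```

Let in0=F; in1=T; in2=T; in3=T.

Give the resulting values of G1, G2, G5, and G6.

G1 = F; G2 = T; G5 = F; G6 = T

G1 = in0 NOR in3 = F NOR T = F
G2 = in3 OR in1 = T OR T = T
G3 = G2 NAND in1 = T NAND T = F
G5 = G1 AND in3 = F AND T = F
G6 = G5 NOR G3 = F NOR F = T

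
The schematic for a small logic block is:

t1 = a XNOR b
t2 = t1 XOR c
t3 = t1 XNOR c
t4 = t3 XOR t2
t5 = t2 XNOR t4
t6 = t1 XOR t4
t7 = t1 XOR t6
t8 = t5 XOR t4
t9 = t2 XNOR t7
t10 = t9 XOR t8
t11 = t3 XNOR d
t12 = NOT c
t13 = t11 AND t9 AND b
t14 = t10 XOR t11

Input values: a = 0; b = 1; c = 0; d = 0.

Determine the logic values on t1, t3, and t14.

t1 = 0, t3 = 1, t14 = 1

t1 = a XNOR b = 0 XNOR 1 = 0
t2 = t1 XOR c = 0 XOR 0 = 0
t3 = t1 XNOR c = 0 XNOR 0 = 1
t4 = t3 XOR t2 = 1 XOR 0 = 1
t5 = t2 XNOR t4 = 0 XNOR 1 = 0
t6 = t1 XOR t4 = 0 XOR 1 = 1
t7 = t1 XOR t6 = 0 XOR 1 = 1
t8 = t5 XOR t4 = 0 XOR 1 = 1
t9 = t2 XNOR t7 = 0 XNOR 1 = 0
t10 = t9 XOR t8 = 0 XOR 1 = 1
t11 = t3 XNOR d = 1 XNOR 0 = 0
t14 = t10 XOR t11 = 1 XOR 0 = 1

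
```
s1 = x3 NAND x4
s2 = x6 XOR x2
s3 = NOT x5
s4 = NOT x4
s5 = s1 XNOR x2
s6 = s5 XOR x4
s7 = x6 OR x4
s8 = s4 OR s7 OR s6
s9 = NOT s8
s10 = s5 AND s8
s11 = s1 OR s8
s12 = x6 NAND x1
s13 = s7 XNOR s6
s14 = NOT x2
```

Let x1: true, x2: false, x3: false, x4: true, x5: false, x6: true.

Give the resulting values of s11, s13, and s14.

s11 = true; s13 = true; s14 = true

s1 = x3 NAND x4 = false NAND true = true
s4 = NOT x4 = NOT true = false
s5 = s1 XNOR x2 = true XNOR false = false
s6 = s5 XOR x4 = false XOR true = true
s7 = x6 OR x4 = true OR true = true
s8 = s4 OR s7 OR s6 = false OR true OR true = true
s11 = s1 OR s8 = true OR true = true
s13 = s7 XNOR s6 = true XNOR true = true
s14 = NOT x2 = NOT false = true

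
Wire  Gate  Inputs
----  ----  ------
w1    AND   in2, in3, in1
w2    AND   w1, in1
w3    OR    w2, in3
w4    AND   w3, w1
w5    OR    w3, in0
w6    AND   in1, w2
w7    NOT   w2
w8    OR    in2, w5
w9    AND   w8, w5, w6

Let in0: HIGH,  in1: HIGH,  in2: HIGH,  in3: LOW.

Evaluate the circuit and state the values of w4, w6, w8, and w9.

w4 = LOW, w6 = LOW, w8 = HIGH, w9 = LOW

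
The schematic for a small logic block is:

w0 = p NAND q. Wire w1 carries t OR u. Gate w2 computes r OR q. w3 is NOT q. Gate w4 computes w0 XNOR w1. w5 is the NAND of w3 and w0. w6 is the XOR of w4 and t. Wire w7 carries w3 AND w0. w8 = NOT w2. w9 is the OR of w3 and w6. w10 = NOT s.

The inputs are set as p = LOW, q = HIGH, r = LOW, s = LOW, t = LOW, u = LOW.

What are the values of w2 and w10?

w2 = HIGH; w10 = HIGH

w2 = r OR q = LOW OR HIGH = HIGH
w10 = NOT s = NOT LOW = HIGH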